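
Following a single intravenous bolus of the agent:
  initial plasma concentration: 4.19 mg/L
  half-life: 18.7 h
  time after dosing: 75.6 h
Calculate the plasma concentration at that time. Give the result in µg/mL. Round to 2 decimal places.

0.25 µg/mL

k = ln2 / t½ = 0.693147 / 18.7 = 0.03707 h⁻¹
C = C₀ · e^(−k·t) = 4.190 × e^(−0.03707 × 75.6)
  = 4.190 × 0.06066 = 0.2542 mg/L
(0.2542 mg/L = 0.2542 µg/mL)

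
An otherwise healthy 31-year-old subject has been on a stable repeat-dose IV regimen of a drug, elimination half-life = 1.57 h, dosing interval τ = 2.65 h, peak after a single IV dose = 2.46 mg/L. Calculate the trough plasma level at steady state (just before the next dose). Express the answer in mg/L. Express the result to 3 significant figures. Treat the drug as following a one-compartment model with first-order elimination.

1.11 mg/L

k = ln2 / t½ = 0.693147 / 1.57 = 0.4415 h⁻¹
e^(−kτ) = e^(−0.4415 × 2.65) = 0.3104
Accumulation ratio R = 1 / (1 − e^(−kτ)) = 1 / (1 − 0.3104) = 1.450
Steady-state trough = C₀ × R × e^(−kτ) = 2.46 × 1.450 × 0.3104 = 1.107 mg/L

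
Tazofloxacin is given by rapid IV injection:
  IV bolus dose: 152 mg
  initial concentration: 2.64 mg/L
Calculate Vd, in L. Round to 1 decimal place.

57.6 L

Vd = Dose / C₀ = 152.0 / 2.64 = 57.58 L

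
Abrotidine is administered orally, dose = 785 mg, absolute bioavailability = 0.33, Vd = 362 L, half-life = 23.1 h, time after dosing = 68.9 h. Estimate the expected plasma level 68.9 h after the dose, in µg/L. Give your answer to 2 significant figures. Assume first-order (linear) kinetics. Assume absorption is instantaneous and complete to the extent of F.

Amount reaching circulation = F × Dose = 0.33 × 785.0 = 259.1 mg
C₀ = F·Dose / Vd = 259.1 / 362 = 0.7157 mg/L
k = ln2 / t½ = 0.693147 / 23.1 = 0.03001 h⁻¹
C = C₀ · e^(−k·t) = 0.7157 × e^(−0.03001 × 68.9)
  = 0.7157 × 0.1265 = 0.09054 mg/L
Convert: 0.09054 mg/L × 1000 = 90.54 µg/L

91 µg/L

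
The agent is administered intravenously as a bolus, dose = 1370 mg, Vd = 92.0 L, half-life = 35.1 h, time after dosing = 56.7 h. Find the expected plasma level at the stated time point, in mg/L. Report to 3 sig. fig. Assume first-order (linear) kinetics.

4.86 mg/L

C₀ = Dose / Vd = 1370 / 92.0 = 14.89 mg/L
k = ln2 / t½ = 0.693147 / 35.1 = 0.01975 h⁻¹
C = C₀ · e^(−k·t) = 14.89 × e^(−0.01975 × 56.7)
  = 14.89 × 0.3263 = 4.859 mg/L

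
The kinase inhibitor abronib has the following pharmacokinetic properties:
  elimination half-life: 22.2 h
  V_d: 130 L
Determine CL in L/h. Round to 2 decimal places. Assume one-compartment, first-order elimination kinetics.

4.06 L/h

k = ln2 / t½ = 0.693147 / 22.2 = 0.03122 h⁻¹
CL = k × Vd = 0.03122 × 130 = 4.059 L/h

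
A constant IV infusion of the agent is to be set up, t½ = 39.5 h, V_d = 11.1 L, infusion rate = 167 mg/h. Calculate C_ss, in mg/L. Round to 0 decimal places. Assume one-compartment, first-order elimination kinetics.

857 mg/L

k = ln2 / t½ = 0.693147 / 39.5 = 0.01755 h⁻¹
CL = k × Vd = 0.01755 × 11.1 = 0.1948 L/h
At steady state Css = R₀ / CL = 167 / 0.1948 = 857.3 mg/L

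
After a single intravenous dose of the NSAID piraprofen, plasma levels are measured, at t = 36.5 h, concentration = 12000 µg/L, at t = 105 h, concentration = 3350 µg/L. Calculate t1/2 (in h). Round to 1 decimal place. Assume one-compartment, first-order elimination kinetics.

37.2 h

k = ln(C₁/C₂) / (t₂ − t₁) = ln(12000/3350) / (105 − 36.5)
  = 1.276 / 68.50 = 0.01863 h⁻¹
t½ = ln2 / k = 0.693147 / 0.01863 = 37.21 h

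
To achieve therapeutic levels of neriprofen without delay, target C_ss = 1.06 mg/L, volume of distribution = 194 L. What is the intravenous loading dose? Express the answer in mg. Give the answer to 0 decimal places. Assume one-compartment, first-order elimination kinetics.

206 mg

LD = Css × Vd = 1.06 × 194 = 205.6 mg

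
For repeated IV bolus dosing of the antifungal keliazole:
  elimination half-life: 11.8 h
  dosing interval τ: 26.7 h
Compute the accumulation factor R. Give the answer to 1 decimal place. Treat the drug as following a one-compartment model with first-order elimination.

k = ln2 / t½ = 0.693147 / 11.8 = 0.05874 h⁻¹
e^(−kτ) = e^(−0.05874 × 26.7) = 0.2084
Accumulation ratio R = 1 / (1 − e^(−kτ)) = 1 / (1 − 0.2084) = 1.263

1.3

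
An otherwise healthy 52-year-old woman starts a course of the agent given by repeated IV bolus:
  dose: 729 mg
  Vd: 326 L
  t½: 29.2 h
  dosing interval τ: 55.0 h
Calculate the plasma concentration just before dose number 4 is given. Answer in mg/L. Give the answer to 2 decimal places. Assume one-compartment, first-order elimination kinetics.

C₀ per dose = Dose / Vd = 729 / 326 = 2.236 mg/L
k = ln2 / t½ = 0.693147 / 29.2 = 0.02374 h⁻¹
Fraction remaining after one interval: r = e^(−kτ) = e^(−0.02374 × 55.0) = 0.2710
Before dose 4, 3 doses have been given (aged 1τ, 2τ, 3τ).
C_trough = C₀ × (r + r² + … + r^3) = C₀ × r(1−r^3)/(1−r)
        = 2.236 × 0.2710 × (1 − 0.01990) / (1 − 0.2710) = 0.8147 mg/L

0.81 mg/L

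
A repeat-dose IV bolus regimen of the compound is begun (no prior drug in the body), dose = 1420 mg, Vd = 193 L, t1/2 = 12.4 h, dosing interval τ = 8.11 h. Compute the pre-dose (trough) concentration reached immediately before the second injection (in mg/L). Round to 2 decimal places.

4.68 mg/L

C₀ per dose = Dose / Vd = 1420 / 193 = 7.358 mg/L
k = ln2 / t½ = 0.693147 / 12.4 = 0.05590 h⁻¹
Fraction remaining after one interval: r = e^(−kτ) = e^(−0.05590 × 8.11) = 0.6355
Before dose 2, 1 dose has been given (aged 1τ).
C_trough = C₀ × r = 7.358 × 0.6355 = 4.676 mg/L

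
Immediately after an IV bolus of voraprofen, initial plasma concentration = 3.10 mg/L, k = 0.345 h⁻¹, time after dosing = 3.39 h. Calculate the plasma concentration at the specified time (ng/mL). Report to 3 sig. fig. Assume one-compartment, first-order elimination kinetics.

963 ng/mL

C = C₀ · e^(−k·t) = 3.100 × e^(−0.3450 × 3.39)
  = 3.100 × 0.3105 = 0.9626 mg/L
Convert: 0.9626 mg/L × 1000 = 962.6 ng/mL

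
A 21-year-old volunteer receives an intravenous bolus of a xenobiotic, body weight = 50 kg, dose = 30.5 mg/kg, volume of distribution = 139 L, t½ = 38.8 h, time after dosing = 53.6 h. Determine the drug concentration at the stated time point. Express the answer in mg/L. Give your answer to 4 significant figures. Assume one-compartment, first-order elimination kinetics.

4.211 mg/L

Total dose = 30.5 × 50 = 1525 mg
C₀ = Dose / Vd = 1525 / 139 = 10.97 mg/L
k = ln2 / t½ = 0.693147 / 38.8 = 0.01786 h⁻¹
C = C₀ · e^(−k·t) = 10.97 × e^(−0.01786 × 53.6)
  = 10.97 × 0.3839 = 4.211 mg/L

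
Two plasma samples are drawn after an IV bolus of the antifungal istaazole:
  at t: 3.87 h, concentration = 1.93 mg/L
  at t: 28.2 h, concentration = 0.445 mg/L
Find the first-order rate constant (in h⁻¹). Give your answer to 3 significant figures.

0.0603 h⁻¹

k = ln(C₁/C₂) / (t₂ − t₁) = ln(1.93/0.445) / (28.2 − 3.87)
  = 1.467 / 24.33 = 0.06030 h⁻¹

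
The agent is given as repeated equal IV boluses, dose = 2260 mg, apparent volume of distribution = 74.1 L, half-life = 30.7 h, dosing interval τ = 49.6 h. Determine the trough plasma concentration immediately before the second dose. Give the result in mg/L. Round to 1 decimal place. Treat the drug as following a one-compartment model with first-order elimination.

10.0 mg/L

C₀ per dose = Dose / Vd = 2260 / 74.1 = 30.50 mg/L
k = ln2 / t½ = 0.693147 / 30.7 = 0.02258 h⁻¹
Fraction remaining after one interval: r = e^(−kτ) = e^(−0.02258 × 49.6) = 0.3263
Before dose 2, 1 dose has been given (aged 1τ).
C_trough = C₀ × r = 30.50 × 0.3263 = 9.952 mg/L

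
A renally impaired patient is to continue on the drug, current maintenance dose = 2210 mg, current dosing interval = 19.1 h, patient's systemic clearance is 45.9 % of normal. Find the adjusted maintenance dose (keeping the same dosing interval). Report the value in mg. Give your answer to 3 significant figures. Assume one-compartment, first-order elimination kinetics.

To keep the same average steady-state level, dosing rate must scale with clearance.
CL ratio = 45.9 / 100 = 0.4590
New dose (same interval) = 2210 × 0.4590 = 1014 mg

1010 mg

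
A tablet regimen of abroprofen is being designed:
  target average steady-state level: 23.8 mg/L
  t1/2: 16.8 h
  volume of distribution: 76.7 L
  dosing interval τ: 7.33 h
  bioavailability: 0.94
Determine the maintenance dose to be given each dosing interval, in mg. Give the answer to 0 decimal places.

k = ln2 / t½ = 0.693147 / 16.8 = 0.04126 h⁻¹
CL = k × Vd = 0.04126 × 76.7 = 3.165 L/h
At steady state, F × (Dose/τ) = Css × CL.
Dose = Css × CL × τ / F = 23.8 × 3.165 × 7.33 / 0.94 = 587.4 mg

587 mg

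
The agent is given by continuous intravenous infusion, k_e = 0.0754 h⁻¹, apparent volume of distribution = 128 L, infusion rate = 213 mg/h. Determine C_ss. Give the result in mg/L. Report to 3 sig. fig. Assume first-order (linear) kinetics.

CL = k × Vd = 0.07540 × 128 = 9.651 L/h
At steady state Css = R₀ / CL = 213 / 9.651 = 22.07 mg/L

22.1 mg/L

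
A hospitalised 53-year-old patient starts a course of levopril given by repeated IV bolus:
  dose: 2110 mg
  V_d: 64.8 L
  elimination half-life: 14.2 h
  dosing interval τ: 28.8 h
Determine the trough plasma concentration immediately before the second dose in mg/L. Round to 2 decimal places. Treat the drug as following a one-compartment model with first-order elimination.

C₀ per dose = Dose / Vd = 2110 / 64.8 = 32.56 mg/L
k = ln2 / t½ = 0.693147 / 14.2 = 0.04881 h⁻¹
Fraction remaining after one interval: r = e^(−kτ) = e^(−0.04881 × 28.8) = 0.2452
Before dose 2, 1 dose has been given (aged 1τ).
C_trough = C₀ × r = 32.56 × 0.2452 = 7.984 mg/L

7.98 mg/L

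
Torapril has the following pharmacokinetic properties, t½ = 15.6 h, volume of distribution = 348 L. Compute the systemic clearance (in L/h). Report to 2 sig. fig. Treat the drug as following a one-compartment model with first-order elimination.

15 L/h

k = ln2 / t½ = 0.693147 / 15.6 = 0.04443 h⁻¹
CL = k × Vd = 0.04443 × 348 = 15.46 L/h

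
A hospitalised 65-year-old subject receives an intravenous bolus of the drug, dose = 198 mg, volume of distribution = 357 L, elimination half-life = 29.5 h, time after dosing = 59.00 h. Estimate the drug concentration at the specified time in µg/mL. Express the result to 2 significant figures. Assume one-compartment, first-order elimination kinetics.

0.14 µg/mL

C₀ = Dose / Vd = 198.0 / 357 = 0.5546 mg/L
k = ln2 / t½ = 0.693147 / 29.5 = 0.02350 h⁻¹
t / t½ = 59.00 / 29.5 = 2 half-lives
C = C₀ × (1/2)^2 = 0.5546 × 0.2500 = 0.1387 mg/L
(0.1387 mg/L = 0.1387 µg/mL)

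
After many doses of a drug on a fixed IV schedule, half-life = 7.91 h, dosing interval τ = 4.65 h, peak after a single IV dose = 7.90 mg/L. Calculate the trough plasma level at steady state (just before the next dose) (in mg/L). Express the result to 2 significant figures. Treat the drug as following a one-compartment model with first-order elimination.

16 mg/L

k = ln2 / t½ = 0.693147 / 7.91 = 0.08763 h⁻¹
e^(−kτ) = e^(−0.08763 × 4.65) = 0.6653
Accumulation ratio R = 1 / (1 − e^(−kτ)) = 1 / (1 − 0.6653) = 2.988
Steady-state trough = C₀ × R × e^(−kτ) = 7.90 × 2.988 × 0.6653 = 15.70 mg/L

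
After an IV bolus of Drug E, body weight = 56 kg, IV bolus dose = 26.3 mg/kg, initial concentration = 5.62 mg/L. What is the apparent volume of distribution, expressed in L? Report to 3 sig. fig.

Dose = 26.3 × 56 = 1473 mg
Vd = Dose / C₀ = 1473 / 5.62 = 262.1 L

262 L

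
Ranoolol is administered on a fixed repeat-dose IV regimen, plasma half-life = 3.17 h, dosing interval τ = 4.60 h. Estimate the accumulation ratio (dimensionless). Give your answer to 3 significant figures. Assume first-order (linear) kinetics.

1.58

k = ln2 / t½ = 0.693147 / 3.17 = 0.2187 h⁻¹
e^(−kτ) = e^(−0.2187 × 4.60) = 0.3657
Accumulation ratio R = 1 / (1 − e^(−kτ)) = 1 / (1 − 0.3657) = 1.577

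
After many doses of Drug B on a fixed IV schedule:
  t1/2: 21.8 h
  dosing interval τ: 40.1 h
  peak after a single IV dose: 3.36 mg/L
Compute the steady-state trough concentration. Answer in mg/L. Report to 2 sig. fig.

k = ln2 / t½ = 0.693147 / 21.8 = 0.03180 h⁻¹
e^(−kτ) = e^(−0.03180 × 40.1) = 0.2794
Accumulation ratio R = 1 / (1 − e^(−kτ)) = 1 / (1 − 0.2794) = 1.388
Steady-state trough = C₀ × R × e^(−kτ) = 3.36 × 1.388 × 0.2794 = 1.303 mg/L

1.3 mg/L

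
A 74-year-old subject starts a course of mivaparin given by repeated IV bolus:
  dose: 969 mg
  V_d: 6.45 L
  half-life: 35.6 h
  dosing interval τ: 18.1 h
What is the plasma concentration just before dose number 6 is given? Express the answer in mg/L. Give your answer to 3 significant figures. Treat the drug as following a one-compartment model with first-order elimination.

C₀ per dose = Dose / Vd = 969 / 6.45 = 150.2 mg/L
k = ln2 / t½ = 0.693147 / 35.6 = 0.01947 h⁻¹
Fraction remaining after one interval: r = e^(−kτ) = e^(−0.01947 × 18.1) = 0.7030
Before dose 6, 5 doses have been given (aged 1τ, 2τ, 3τ, 4τ, 5τ).
C_trough = C₀ × (r + r² + … + r^5) = C₀ × r(1−r^5)/(1−r)
        = 150.2 × 0.7030 × (1 − 0.1717) / (1 − 0.7030) = 294.5 mg/L

295 mg/L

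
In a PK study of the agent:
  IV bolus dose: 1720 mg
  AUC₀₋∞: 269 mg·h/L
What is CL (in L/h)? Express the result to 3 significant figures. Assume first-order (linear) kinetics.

6.39 L/h

CL = Dose / AUC = 1720 / 269 = 6.394 L/h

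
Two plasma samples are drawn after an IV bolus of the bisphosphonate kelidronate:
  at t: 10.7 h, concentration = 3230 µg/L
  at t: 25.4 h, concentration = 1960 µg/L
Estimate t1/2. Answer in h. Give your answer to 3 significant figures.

20.4 h

k = ln(C₁/C₂) / (t₂ − t₁) = ln(3230/1960) / (25.4 − 10.7)
  = 0.4995 / 14.70 = 0.03398 h⁻¹
t½ = ln2 / k = 0.693147 / 0.03398 = 20.40 h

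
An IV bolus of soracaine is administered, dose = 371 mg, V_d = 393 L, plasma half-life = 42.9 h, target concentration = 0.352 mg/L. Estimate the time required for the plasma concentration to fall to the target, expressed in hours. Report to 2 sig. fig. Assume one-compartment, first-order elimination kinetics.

C₀ = Dose / Vd = 371.0 / 393 = 0.9440 mg/L
k = ln2 / t½ = 0.693147 / 42.9 = 0.01616 h⁻¹
t = ln(C₀ / C) / k = ln(0.9440 / 0.352) / 0.01616
  = ln(2.682) / 0.01616 = 0.9866 / 0.01616 = 61.05 h

61 h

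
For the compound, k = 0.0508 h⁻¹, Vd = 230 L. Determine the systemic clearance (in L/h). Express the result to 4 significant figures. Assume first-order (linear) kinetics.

11.68 L/h

CL = k × Vd = 0.0508 × 230 = 11.68 L/h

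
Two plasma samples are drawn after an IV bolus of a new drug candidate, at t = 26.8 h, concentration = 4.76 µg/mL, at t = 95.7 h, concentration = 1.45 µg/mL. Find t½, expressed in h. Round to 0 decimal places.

k = ln(C₁/C₂) / (t₂ − t₁) = ln(4.76/1.45) / (95.7 − 26.8)
  = 1.189 / 68.90 = 0.01726 h⁻¹
t½ = ln2 / k = 0.693147 / 0.01726 = 40.16 h

40 h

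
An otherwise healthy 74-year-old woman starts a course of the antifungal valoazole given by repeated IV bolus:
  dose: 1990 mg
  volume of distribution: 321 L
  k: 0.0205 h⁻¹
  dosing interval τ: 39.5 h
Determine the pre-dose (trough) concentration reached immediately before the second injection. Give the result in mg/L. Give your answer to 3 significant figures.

2.76 mg/L

C₀ per dose = Dose / Vd = 1990 / 321 = 6.199 mg/L
Fraction remaining after one interval: r = e^(−kτ) = e^(−0.02050 × 39.5) = 0.4450
Before dose 2, 1 dose has been given (aged 1τ).
C_trough = C₀ × r = 6.199 × 0.4450 = 2.759 mg/L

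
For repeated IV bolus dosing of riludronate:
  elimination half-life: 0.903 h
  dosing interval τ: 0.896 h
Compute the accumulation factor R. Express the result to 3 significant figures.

2.01

k = ln2 / t½ = 0.693147 / 0.903 = 0.7676 h⁻¹
e^(−kτ) = e^(−0.7676 × 0.896) = 0.5027
Accumulation ratio R = 1 / (1 − e^(−kτ)) = 1 / (1 − 0.5027) = 2.011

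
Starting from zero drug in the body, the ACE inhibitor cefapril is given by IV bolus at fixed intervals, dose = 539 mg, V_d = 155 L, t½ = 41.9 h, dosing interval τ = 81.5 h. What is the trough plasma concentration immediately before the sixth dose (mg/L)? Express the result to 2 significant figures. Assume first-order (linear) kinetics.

C₀ per dose = Dose / Vd = 539 / 155 = 3.477 mg/L
k = ln2 / t½ = 0.693147 / 41.9 = 0.01654 h⁻¹
Fraction remaining after one interval: r = e^(−kτ) = e^(−0.01654 × 81.5) = 0.2598
Before dose 6, 5 doses have been given (aged 1τ, 2τ, 3τ, 4τ, 5τ).
C_trough = C₀ × (r + r² + … + r^5) = C₀ × r(1−r^5)/(1−r)
        = 3.477 × 0.2598 × (1 − 0.001184) / (1 − 0.2598) = 1.219 mg/L

1.2 mg/L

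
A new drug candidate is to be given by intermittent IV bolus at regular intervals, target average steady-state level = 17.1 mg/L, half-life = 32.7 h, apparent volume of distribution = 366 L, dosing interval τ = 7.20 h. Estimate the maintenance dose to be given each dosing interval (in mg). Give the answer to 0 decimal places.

955 mg

k = ln2 / t½ = 0.693147 / 32.7 = 0.02120 h⁻¹
CL = k × Vd = 0.02120 × 366 = 7.759 L/h
At steady state, Dose/τ = Css × CL.
Dose = Css × CL × τ = 17.1 × 7.759 × 7.20 = 955.3 mg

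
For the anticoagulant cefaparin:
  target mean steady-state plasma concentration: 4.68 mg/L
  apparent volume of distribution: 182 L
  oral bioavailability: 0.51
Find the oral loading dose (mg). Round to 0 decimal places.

LD = Css × Vd / F = 4.68 × 182 / 0.51 = 1670 mg

1670 mg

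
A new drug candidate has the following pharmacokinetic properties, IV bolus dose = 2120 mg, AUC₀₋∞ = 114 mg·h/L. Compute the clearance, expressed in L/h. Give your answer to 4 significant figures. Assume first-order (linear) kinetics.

18.60 L/h

CL = Dose / AUC = 2120 / 114 = 18.60 L/h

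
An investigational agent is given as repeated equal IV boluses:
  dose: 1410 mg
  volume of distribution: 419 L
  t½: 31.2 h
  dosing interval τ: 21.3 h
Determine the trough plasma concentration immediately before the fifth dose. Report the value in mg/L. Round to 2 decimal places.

C₀ per dose = Dose / Vd = 1410 / 419 = 3.365 mg/L
k = ln2 / t½ = 0.693147 / 31.2 = 0.02222 h⁻¹
Fraction remaining after one interval: r = e^(−kτ) = e^(−0.02222 × 21.3) = 0.6230
Before dose 5, 4 doses have been given (aged 1τ, 2τ, 3τ, 4τ).
C_trough = C₀ × (r + r² + … + r^4) = C₀ × r(1−r^4)/(1−r)
        = 3.365 × 0.6230 × (1 − 0.1506) / (1 − 0.6230) = 4.723 mg/L

4.72 mg/L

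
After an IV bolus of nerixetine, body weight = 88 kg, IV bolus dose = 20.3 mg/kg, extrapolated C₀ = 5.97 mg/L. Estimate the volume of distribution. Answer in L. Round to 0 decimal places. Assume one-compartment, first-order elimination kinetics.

Dose = 20.3 × 88 = 1786 mg
Vd = Dose / C₀ = 1786 / 5.97 = 299.2 L

299 L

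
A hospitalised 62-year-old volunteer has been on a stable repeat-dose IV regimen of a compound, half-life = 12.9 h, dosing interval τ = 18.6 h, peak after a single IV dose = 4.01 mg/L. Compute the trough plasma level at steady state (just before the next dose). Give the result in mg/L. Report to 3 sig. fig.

2.34 mg/L

k = ln2 / t½ = 0.693147 / 12.9 = 0.05373 h⁻¹
e^(−kτ) = e^(−0.05373 × 18.6) = 0.3681
Accumulation ratio R = 1 / (1 − e^(−kτ)) = 1 / (1 − 0.3681) = 1.583
Steady-state trough = C₀ × R × e^(−kτ) = 4.01 × 1.583 × 0.3681 = 2.337 mg/L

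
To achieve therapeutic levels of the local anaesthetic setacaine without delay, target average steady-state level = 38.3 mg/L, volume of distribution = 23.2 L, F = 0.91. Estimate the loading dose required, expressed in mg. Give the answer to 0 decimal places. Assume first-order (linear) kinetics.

976 mg

LD = Css × Vd / F = 38.3 × 23.2 / 0.91 = 976.4 mg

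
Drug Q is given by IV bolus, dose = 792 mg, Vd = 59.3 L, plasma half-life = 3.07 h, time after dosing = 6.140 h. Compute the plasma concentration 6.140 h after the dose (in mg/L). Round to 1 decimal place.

3.3 mg/L

C₀ = Dose / Vd = 792.0 / 59.3 = 13.36 mg/L
k = ln2 / t½ = 0.693147 / 3.07 = 0.2258 h⁻¹
t / t½ = 6.140 / 3.07 = 2 half-lives
C = C₀ × (1/2)^2 = 13.36 × 0.2500 = 3.340 mg/L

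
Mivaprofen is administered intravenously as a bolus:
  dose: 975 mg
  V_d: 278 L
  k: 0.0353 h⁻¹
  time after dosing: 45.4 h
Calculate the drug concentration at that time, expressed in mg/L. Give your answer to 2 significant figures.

C₀ = Dose / Vd = 975.0 / 278 = 3.507 mg/L
C = C₀ · e^(−k·t) = 3.507 × e^(−0.03530 × 45.4)
  = 3.507 × 0.2014 = 0.7063 mg/L

0.71 mg/L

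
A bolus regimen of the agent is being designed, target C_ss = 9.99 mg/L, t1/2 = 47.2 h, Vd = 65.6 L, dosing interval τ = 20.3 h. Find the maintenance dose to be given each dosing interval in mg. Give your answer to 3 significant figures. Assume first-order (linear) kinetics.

k = ln2 / t½ = 0.693147 / 47.2 = 0.01469 h⁻¹
CL = k × Vd = 0.01469 × 65.6 = 0.9637 L/h
At steady state, Dose/τ = Css × CL.
Dose = Css × CL × τ = 9.99 × 0.9637 × 20.3 = 195.4 mg

195 mg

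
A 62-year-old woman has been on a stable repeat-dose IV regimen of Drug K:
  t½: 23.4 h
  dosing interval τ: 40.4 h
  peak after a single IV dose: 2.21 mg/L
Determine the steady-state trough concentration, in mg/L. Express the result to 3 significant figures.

k = ln2 / t½ = 0.693147 / 23.4 = 0.02962 h⁻¹
e^(−kτ) = e^(−0.02962 × 40.4) = 0.3022
Accumulation ratio R = 1 / (1 − e^(−kτ)) = 1 / (1 − 0.3022) = 1.433
Steady-state trough = C₀ × R × e^(−kτ) = 2.21 × 1.433 × 0.3022 = 0.9570 mg/L

0.957 mg/L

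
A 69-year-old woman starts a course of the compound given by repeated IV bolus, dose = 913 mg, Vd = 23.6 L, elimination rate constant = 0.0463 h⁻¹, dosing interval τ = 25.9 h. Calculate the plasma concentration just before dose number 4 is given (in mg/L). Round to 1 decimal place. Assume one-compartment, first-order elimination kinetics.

16.2 mg/L

C₀ per dose = Dose / Vd = 913 / 23.6 = 38.69 mg/L
Fraction remaining after one interval: r = e^(−kτ) = e^(−0.04630 × 25.9) = 0.3014
Before dose 4, 3 doses have been given (aged 1τ, 2τ, 3τ).
C_trough = C₀ × (r + r² + … + r^3) = C₀ × r(1−r^3)/(1−r)
        = 38.69 × 0.3014 × (1 − 0.02738) / (1 − 0.3014) = 16.24 mg/L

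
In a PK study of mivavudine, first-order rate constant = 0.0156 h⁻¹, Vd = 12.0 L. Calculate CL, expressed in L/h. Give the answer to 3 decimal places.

0.187 L/h

CL = k × Vd = 0.0156 × 12.0 = 0.1872 L/h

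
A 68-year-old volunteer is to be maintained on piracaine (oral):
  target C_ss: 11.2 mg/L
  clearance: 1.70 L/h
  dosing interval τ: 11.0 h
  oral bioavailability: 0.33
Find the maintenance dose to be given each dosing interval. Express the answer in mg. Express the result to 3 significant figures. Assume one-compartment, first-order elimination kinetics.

635 mg

At steady state, F × (Dose/τ) = Css × CL.
Dose = Css × CL × τ / F = 11.2 × 1.700 × 11.0 / 0.33 = 634.7 mg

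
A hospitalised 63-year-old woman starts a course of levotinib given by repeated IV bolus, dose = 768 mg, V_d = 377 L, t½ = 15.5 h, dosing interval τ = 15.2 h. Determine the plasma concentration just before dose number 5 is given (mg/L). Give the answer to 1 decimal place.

C₀ per dose = Dose / Vd = 768 / 377 = 2.037 mg/L
k = ln2 / t½ = 0.693147 / 15.5 = 0.04472 h⁻¹
Fraction remaining after one interval: r = e^(−kτ) = e^(−0.04472 × 15.2) = 0.5067
Before dose 5, 4 doses have been given (aged 1τ, 2τ, 3τ, 4τ).
C_trough = C₀ × (r + r² + … + r^4) = C₀ × r(1−r^4)/(1−r)
        = 2.037 × 0.5067 × (1 − 0.06592) / (1 − 0.5067) = 1.954 mg/L

2.0 mg/L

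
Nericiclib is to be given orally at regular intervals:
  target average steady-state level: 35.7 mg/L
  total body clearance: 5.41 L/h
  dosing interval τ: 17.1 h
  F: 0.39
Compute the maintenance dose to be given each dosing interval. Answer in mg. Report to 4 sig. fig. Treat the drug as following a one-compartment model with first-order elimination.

8468 mg

At steady state, F × (Dose/τ) = Css × CL.
Dose = Css × CL × τ / F = 35.7 × 5.410 × 17.1 / 0.39 = 8468 mg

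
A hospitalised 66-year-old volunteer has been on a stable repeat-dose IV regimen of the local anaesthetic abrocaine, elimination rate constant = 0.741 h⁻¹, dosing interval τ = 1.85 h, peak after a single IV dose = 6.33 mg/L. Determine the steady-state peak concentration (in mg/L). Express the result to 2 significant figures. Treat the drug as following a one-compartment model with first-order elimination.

e^(−kτ) = e^(−0.7410 × 1.85) = 0.2539
Accumulation ratio R = 1 / (1 − e^(−kτ)) = 1 / (1 − 0.2539) = 1.340
Steady-state peak = C₀ × R = 6.33 × 1.340 = 8.482 mg/L

8.5 mg/L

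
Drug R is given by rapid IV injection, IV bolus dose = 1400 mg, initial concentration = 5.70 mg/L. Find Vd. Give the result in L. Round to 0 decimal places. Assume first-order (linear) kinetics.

Vd = Dose / C₀ = 1400 / 5.70 = 245.6 L

246 L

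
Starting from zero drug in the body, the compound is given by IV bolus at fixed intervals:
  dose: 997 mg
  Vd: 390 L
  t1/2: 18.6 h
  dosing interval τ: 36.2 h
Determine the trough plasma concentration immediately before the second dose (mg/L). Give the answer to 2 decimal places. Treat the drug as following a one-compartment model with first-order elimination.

C₀ per dose = Dose / Vd = 997 / 390 = 2.556 mg/L
k = ln2 / t½ = 0.693147 / 18.6 = 0.03727 h⁻¹
Fraction remaining after one interval: r = e^(−kτ) = e^(−0.03727 × 36.2) = 0.2595
Before dose 2, 1 dose has been given (aged 1τ).
C_trough = C₀ × r = 2.556 × 0.2595 = 0.6633 mg/L

0.66 mg/L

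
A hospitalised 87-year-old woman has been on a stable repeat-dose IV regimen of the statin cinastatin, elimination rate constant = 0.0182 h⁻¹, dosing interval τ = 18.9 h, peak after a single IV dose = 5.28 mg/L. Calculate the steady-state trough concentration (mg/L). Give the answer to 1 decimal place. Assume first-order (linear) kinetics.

e^(−kτ) = e^(−0.01820 × 18.9) = 0.7089
Accumulation ratio R = 1 / (1 − e^(−kτ)) = 1 / (1 − 0.7089) = 3.435
Steady-state trough = C₀ × R × e^(−kτ) = 5.28 × 3.435 × 0.7089 = 12.86 mg/L

12.9 mg/L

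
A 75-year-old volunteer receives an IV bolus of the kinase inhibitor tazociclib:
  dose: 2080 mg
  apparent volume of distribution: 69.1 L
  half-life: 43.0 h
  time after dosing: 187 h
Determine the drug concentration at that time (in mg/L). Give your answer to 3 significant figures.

C₀ = Dose / Vd = 2080 / 69.1 = 30.10 mg/L
k = ln2 / t½ = 0.693147 / 43.0 = 0.01612 h⁻¹
C = C₀ · e^(−k·t) = 30.10 × e^(−0.01612 × 187)
  = 30.10 × 0.04907 = 1.477 mg/L

1.48 mg/L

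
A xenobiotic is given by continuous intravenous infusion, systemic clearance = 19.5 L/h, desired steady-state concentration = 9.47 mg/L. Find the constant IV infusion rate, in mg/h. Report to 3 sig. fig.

At steady state, infusion rate R₀ = Css × CL = 9.47 × 19.50 = 184.7 mg/h

185 mg/h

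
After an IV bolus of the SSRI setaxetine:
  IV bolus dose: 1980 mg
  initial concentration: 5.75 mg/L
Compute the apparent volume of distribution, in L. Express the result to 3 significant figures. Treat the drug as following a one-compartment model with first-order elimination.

344 L

Vd = Dose / C₀ = 1980 / 5.75 = 344.3 L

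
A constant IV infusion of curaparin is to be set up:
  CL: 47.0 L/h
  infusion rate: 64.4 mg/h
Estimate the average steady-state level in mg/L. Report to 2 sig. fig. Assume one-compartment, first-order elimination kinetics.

1.4 mg/L

At steady state Css = R₀ / CL = 64.4 / 47.00 = 1.370 mg/L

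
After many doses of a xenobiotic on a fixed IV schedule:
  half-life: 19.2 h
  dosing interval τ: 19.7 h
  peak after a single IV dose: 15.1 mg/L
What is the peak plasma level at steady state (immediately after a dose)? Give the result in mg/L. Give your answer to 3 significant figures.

29.7 mg/L

k = ln2 / t½ = 0.693147 / 19.2 = 0.03610 h⁻¹
e^(−kτ) = e^(−0.03610 × 19.7) = 0.4911
Accumulation ratio R = 1 / (1 − e^(−kτ)) = 1 / (1 − 0.4911) = 1.965
Steady-state peak = C₀ × R = 15.1 × 1.965 = 29.67 mg/L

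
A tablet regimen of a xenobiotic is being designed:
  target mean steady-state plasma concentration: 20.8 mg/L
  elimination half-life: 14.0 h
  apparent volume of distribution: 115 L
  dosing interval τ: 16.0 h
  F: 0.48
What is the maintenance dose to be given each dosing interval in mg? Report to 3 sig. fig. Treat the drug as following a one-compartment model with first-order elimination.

k = ln2 / t½ = 0.693147 / 14.0 = 0.04951 h⁻¹
CL = k × Vd = 0.04951 × 115 = 5.694 L/h
At steady state, F × (Dose/τ) = Css × CL.
Dose = Css × CL × τ / F = 20.8 × 5.694 × 16.0 / 0.48 = 3948 mg

3950 mg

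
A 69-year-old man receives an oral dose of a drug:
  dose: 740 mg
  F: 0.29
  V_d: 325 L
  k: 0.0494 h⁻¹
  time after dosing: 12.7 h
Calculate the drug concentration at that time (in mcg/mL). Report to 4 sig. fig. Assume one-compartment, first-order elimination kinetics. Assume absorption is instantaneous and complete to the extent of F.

0.3526 mcg/mL

Amount reaching circulation = F × Dose = 0.29 × 740.0 = 214.6 mg
C₀ = F·Dose / Vd = 214.6 / 325 = 0.6603 mg/L
C = C₀ · e^(−k·t) = 0.6603 × e^(−0.04940 × 12.7)
  = 0.6603 × 0.5340 = 0.3526 mg/L
(0.3526 mg/L = 0.3526 mcg/mL)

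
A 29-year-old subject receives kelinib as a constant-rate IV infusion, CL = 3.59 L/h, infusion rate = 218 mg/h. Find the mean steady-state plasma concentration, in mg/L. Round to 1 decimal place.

At steady state Css = R₀ / CL = 218 / 3.590 = 60.72 mg/L

60.7 mg/L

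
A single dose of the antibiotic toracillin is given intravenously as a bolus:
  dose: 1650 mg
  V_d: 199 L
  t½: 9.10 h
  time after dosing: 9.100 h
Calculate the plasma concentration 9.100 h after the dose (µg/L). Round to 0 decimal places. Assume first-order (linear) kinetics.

C₀ = Dose / Vd = 1650 / 199 = 8.291 mg/L
k = ln2 / t½ = 0.693147 / 9.10 = 0.07617 h⁻¹
t / t½ = 9.100 / 9.10 = 1 half-lives
C = C₀ × (1/2)^1 = 8.291 × 0.5000 = 4.146 mg/L
Convert: 4.146 mg/L × 1000 = 4146 µg/L

4146 µg/L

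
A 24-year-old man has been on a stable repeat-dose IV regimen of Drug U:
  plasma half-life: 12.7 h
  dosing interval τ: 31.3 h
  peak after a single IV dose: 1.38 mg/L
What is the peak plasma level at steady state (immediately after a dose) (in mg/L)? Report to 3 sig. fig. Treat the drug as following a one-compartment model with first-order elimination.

k = ln2 / t½ = 0.693147 / 12.7 = 0.05458 h⁻¹
e^(−kτ) = e^(−0.05458 × 31.3) = 0.1812
Accumulation ratio R = 1 / (1 − e^(−kτ)) = 1 / (1 − 0.1812) = 1.221
Steady-state peak = C₀ × R = 1.38 × 1.221 = 1.685 mg/L

1.69 mg/L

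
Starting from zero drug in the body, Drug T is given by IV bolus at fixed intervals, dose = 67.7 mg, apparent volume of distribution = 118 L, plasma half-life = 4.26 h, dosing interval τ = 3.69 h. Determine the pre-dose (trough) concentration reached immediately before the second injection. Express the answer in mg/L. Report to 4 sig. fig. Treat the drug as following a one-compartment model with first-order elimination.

0.3147 mg/L

C₀ per dose = Dose / Vd = 67.7 / 118 = 0.5737 mg/L
k = ln2 / t½ = 0.693147 / 4.26 = 0.1627 h⁻¹
Fraction remaining after one interval: r = e^(−kτ) = e^(−0.1627 × 3.69) = 0.5486
Before dose 2, 1 dose has been given (aged 1τ).
C_trough = C₀ × r = 0.5737 × 0.5486 = 0.3147 mg/L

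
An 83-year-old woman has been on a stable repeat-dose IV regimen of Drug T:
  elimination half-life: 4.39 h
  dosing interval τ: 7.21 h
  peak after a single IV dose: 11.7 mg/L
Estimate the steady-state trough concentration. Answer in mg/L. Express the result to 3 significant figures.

5.51 mg/L

k = ln2 / t½ = 0.693147 / 4.39 = 0.1579 h⁻¹
e^(−kτ) = e^(−0.1579 × 7.21) = 0.3203
Accumulation ratio R = 1 / (1 − e^(−kτ)) = 1 / (1 − 0.3203) = 1.471
Steady-state trough = C₀ × R × e^(−kτ) = 11.7 × 1.471 × 0.3203 = 5.513 mg/L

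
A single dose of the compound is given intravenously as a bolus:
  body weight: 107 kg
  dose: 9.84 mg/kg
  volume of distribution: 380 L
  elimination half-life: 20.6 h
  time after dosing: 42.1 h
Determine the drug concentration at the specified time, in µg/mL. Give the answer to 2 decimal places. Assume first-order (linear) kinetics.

0.67 µg/mL

Total dose = 9.84 × 107 = 1053 mg
C₀ = Dose / Vd = 1053 / 380 = 2.771 mg/L
k = ln2 / t½ = 0.693147 / 20.6 = 0.03365 h⁻¹
C = C₀ · e^(−k·t) = 2.771 × e^(−0.03365 × 42.1)
  = 2.771 × 0.2425 = 0.6720 mg/L
(0.6720 mg/L = 0.6720 µg/mL)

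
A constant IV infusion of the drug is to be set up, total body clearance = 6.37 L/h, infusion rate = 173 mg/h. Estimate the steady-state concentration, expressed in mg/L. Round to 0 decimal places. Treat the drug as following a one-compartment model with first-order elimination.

27 mg/L

At steady state Css = R₀ / CL = 173 / 6.370 = 27.16 mg/L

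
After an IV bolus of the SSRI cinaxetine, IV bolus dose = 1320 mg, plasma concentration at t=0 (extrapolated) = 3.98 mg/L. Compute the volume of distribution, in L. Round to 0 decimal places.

332 L

Vd = Dose / C₀ = 1320 / 3.98 = 331.7 L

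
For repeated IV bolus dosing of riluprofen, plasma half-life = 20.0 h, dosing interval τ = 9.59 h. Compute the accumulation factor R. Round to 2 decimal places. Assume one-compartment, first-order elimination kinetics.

k = ln2 / t½ = 0.693147 / 20.0 = 0.03466 h⁻¹
e^(−kτ) = e^(−0.03466 × 9.59) = 0.7172
Accumulation ratio R = 1 / (1 − e^(−kτ)) = 1 / (1 − 0.7172) = 3.536

3.54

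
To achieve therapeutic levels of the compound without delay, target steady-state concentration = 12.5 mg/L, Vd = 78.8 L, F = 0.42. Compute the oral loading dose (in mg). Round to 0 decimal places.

2345 mg

LD = Css × Vd / F = 12.5 × 78.8 / 0.42 = 2345 mg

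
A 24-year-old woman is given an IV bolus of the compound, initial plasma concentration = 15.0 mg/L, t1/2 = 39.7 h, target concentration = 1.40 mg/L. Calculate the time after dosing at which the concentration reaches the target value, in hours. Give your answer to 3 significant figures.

136 h

k = ln2 / t½ = 0.693147 / 39.7 = 0.01746 h⁻¹
t = ln(C₀ / C) / k = ln(15.00 / 1.40) / 0.01746
  = ln(10.71) / 0.01746 = 2.371 / 0.01746 = 135.8 h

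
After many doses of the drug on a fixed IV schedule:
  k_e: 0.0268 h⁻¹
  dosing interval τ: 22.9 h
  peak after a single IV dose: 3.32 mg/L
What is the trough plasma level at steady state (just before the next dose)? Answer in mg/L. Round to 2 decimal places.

3.92 mg/L

e^(−kτ) = e^(−0.02680 × 22.9) = 0.5413
Accumulation ratio R = 1 / (1 − e^(−kτ)) = 1 / (1 − 0.5413) = 2.180
Steady-state trough = C₀ × R × e^(−kτ) = 3.32 × 2.180 × 0.5413 = 3.918 mg/L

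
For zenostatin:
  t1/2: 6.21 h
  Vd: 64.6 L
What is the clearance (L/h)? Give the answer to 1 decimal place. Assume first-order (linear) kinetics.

k = ln2 / t½ = 0.693147 / 6.21 = 0.1116 h⁻¹
CL = k × Vd = 0.1116 × 64.6 = 7.209 L/h

7.2 L/h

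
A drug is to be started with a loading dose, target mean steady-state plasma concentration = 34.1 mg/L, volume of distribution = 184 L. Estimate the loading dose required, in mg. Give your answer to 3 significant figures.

LD = Css × Vd = 34.1 × 184 = 6274 mg

6270 mg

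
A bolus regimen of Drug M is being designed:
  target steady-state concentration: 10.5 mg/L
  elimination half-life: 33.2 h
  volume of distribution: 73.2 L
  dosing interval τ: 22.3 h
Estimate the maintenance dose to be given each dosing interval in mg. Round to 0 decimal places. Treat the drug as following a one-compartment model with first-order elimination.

k = ln2 / t½ = 0.693147 / 33.2 = 0.02088 h⁻¹
CL = k × Vd = 0.02088 × 73.2 = 1.528 L/h
At steady state, Dose/τ = Css × CL.
Dose = Css × CL × τ = 10.5 × 1.528 × 22.3 = 357.8 mg

358 mg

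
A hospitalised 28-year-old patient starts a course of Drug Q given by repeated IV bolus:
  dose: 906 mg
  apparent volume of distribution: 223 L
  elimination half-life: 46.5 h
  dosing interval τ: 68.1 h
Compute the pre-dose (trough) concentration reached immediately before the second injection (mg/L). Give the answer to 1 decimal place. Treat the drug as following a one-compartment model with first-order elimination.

C₀ per dose = Dose / Vd = 906 / 223 = 4.063 mg/L
k = ln2 / t½ = 0.693147 / 46.5 = 0.01491 h⁻¹
Fraction remaining after one interval: r = e^(−kτ) = e^(−0.01491 × 68.1) = 0.3623
Before dose 2, 1 dose has been given (aged 1τ).
C_trough = C₀ × r = 4.063 × 0.3623 = 1.472 mg/L

1.5 mg/L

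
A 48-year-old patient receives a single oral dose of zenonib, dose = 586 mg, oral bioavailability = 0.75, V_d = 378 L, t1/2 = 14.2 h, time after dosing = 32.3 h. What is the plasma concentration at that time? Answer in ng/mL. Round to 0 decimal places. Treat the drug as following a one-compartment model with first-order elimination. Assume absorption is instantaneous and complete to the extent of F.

Amount reaching circulation = F × Dose = 0.75 × 586.0 = 439.5 mg
C₀ = F·Dose / Vd = 439.5 / 378 = 1.163 mg/L
k = ln2 / t½ = 0.693147 / 14.2 = 0.04881 h⁻¹
C = C₀ · e^(−k·t) = 1.163 × e^(−0.04881 × 32.3)
  = 1.163 × 0.2067 = 0.2404 mg/L
Convert: 0.2404 mg/L × 1000 = 240.4 ng/mL

240 ng/mL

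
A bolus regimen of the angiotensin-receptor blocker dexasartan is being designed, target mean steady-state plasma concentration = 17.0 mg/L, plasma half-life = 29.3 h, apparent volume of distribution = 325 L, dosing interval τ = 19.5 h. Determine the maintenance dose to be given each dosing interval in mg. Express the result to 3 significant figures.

k = ln2 / t½ = 0.693147 / 29.3 = 0.02366 h⁻¹
CL = k × Vd = 0.02366 × 325 = 7.690 L/h
At steady state, Dose/τ = Css × CL.
Dose = Css × CL × τ = 17.0 × 7.690 × 19.5 = 2549 mg

2550 mg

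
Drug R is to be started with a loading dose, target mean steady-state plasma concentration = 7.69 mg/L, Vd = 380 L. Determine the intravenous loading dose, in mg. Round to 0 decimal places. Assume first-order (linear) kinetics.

2922 mg

LD = Css × Vd = 7.69 × 380 = 2922 mg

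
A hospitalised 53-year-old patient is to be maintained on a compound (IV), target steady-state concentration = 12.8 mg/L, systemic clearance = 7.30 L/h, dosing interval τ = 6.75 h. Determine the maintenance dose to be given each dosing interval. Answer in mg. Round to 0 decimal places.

At steady state, Dose/τ = Css × CL.
Dose = Css × CL × τ = 12.8 × 7.300 × 6.75 = 630.7 mg

631 mg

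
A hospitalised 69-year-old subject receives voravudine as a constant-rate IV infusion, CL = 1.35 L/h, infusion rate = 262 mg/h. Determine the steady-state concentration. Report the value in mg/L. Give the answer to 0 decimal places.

At steady state Css = R₀ / CL = 262 / 1.350 = 194.1 mg/L

194 mg/L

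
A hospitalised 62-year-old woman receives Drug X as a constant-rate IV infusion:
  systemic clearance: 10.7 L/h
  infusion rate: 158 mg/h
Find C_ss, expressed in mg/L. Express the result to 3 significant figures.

14.8 mg/L

At steady state Css = R₀ / CL = 158 / 10.70 = 14.77 mg/L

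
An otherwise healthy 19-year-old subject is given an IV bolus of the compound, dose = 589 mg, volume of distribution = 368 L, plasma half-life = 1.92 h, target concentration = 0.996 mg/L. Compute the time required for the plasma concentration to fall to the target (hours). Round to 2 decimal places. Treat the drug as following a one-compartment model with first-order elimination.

1.31 h

C₀ = Dose / Vd = 589.0 / 368 = 1.601 mg/L
k = ln2 / t½ = 0.693147 / 1.92 = 0.3610 h⁻¹
t = ln(C₀ / C) / k = ln(1.601 / 0.996) / 0.3610
  = ln(1.607) / 0.3610 = 0.4744 / 0.3610 = 1.314 h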